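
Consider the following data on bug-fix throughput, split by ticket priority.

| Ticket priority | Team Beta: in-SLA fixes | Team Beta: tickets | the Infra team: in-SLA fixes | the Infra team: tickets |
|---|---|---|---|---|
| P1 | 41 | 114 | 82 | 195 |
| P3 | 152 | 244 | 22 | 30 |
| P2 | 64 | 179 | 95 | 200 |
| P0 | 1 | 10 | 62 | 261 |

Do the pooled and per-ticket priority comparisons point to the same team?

No

P1: Team Beta 41/114 = 36.0%, the Infra team 82/195 = 42.1% → the Infra team
P3: Team Beta 152/244 = 62.3%, the Infra team 22/30 = 73.3% → the Infra team
P2: Team Beta 64/179 = 35.8%, the Infra team 95/200 = 47.5% → the Infra team
P0: Team Beta 1/10 = 10.0%, the Infra team 62/261 = 23.8% → the Infra team
Overall: Team Beta 258/547 = 47.2%, the Infra team 261/686 = 38.0% → Team Beta
The Infra team wins each ticket group but Team Beta wins overall — the comparison reverses. The Infra team's tickets skew toward P0, which has a lower base rate.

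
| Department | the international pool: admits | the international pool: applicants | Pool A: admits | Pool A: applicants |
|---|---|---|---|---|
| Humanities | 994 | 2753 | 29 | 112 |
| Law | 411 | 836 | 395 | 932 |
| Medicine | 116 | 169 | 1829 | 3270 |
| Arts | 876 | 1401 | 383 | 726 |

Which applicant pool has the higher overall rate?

Humanities: the international pool 994/2753 = 36.1%, Pool A 29/112 = 25.9% → the international pool
Law: the international pool 411/836 = 49.2%, Pool A 395/932 = 42.4% → the international pool
Medicine: the international pool 116/169 = 68.6%, Pool A 1829/3270 = 55.9% → the international pool
Arts: the international pool 876/1401 = 62.5%, Pool A 383/726 = 52.8% → the international pool
Overall: the international pool 2397/5159 = 46.5%, Pool A 2636/5040 = 52.3% → Pool A
(The international pool wins every department group but Pool A wins overall — the international pool's applicants skew toward the low-rate Humanities group.)

Pool A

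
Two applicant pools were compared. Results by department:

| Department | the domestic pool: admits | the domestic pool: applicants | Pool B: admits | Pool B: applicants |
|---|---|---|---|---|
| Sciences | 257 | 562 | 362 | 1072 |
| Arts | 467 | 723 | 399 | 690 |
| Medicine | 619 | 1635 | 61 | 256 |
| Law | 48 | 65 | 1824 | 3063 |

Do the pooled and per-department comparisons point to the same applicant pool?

No

Sciences: the domestic pool 257/562 = 45.7%, Pool B 362/1072 = 33.8% → the domestic pool
Arts: the domestic pool 467/723 = 64.6%, Pool B 399/690 = 57.8% → the domestic pool
Medicine: the domestic pool 619/1635 = 37.9%, Pool B 61/256 = 23.8% → the domestic pool
Law: the domestic pool 48/65 = 73.8%, Pool B 1824/3063 = 59.5% → the domestic pool
Overall: the domestic pool 1391/2985 = 46.6%, Pool B 2646/5081 = 52.1% → Pool B
The domestic pool wins each department group but Pool B wins overall — the comparison reverses. The domestic pool's applicants skew toward Medicine, which has a lower base rate.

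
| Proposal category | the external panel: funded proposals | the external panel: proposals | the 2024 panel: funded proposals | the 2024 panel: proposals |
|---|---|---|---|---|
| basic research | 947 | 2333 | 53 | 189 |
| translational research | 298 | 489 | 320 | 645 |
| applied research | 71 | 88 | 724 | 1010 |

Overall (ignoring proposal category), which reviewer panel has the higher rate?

Basic research: the external panel 947/2333 = 40.6%, the 2024 panel 53/189 = 28.0% → the external panel
Translational research: the external panel 298/489 = 60.9%, the 2024 panel 320/645 = 49.6% → the external panel
Applied research: the external panel 71/88 = 80.7%, the 2024 panel 724/1010 = 71.7% → the external panel
Overall: the external panel 1316/2910 = 45.2%, the 2024 panel 1097/1844 = 59.5% → the 2024 panel
(The external panel wins every proposal group but the 2024 panel wins overall — the external panel's proposals skew toward the low-rate basic research group.)

the 2024 panel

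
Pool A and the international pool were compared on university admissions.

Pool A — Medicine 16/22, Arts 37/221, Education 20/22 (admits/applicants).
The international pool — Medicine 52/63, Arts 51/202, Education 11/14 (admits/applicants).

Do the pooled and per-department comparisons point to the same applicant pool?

No

Medicine: Pool A 16/22 = 72.7%, the international pool 52/63 = 82.5% → the international pool
Arts: Pool A 37/221 = 16.7%, the international pool 51/202 = 25.2% → the international pool
Education: Pool A 20/22 = 90.9%, the international pool 11/14 = 78.6% → Pool A
Overall: Pool A 73/265 = 27.5%, the international pool 114/279 = 40.9% → the international pool
Neither sweeps: Pool A wins 1 of 3 groups, the international pool wins 2. The international pool wins overall but not every group — no Simpson reversal.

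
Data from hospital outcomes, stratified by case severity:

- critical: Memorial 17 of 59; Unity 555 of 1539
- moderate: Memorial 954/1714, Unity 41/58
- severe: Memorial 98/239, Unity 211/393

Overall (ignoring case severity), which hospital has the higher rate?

Memorial

Critical: Memorial 17/59 = 28.8%, Unity 555/1539 = 36.1% → Unity
Moderate: Memorial 954/1714 = 55.7%, Unity 41/58 = 70.7% → Unity
Severe: Memorial 98/239 = 41.0%, Unity 211/393 = 53.7% → Unity
Overall: Memorial 1069/2012 = 53.1%, Unity 807/1990 = 40.6% → Memorial
(Unity wins every case group but Memorial wins overall — Unity's patients skew toward the low-rate critical group.)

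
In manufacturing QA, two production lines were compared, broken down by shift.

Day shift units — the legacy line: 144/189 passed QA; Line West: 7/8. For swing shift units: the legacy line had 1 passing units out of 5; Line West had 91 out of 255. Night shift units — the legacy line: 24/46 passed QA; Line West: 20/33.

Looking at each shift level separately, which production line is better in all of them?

Day shift: the legacy line 144/189 = 76.2%, Line West 7/8 = 87.5% → Line West
Swing shift: the legacy line 1/5 = 20.0%, Line West 91/255 = 35.7% → Line West
Night shift: the legacy line 24/46 = 52.2%, Line West 20/33 = 60.6% → Line West
Line West has the higher rate in all 3 groups.

Line West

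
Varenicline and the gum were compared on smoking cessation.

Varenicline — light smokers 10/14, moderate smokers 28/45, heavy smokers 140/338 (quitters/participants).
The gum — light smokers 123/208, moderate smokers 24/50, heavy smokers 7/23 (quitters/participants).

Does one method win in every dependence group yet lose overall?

Light smokers: varenicline 10/14 = 71.4%, the gum 123/208 = 59.1% → varenicline
Moderate smokers: varenicline 28/45 = 62.2%, the gum 24/50 = 48.0% → varenicline
Heavy smokers: varenicline 140/338 = 41.4%, the gum 7/23 = 30.4% → varenicline
Overall: varenicline 178/397 = 44.8%, the gum 154/281 = 54.8% → the gum
Varenicline wins each dependence group but the gum wins overall — the comparison reverses. Varenicline's participants skew toward heavy smokers, which has a lower base rate.

Yes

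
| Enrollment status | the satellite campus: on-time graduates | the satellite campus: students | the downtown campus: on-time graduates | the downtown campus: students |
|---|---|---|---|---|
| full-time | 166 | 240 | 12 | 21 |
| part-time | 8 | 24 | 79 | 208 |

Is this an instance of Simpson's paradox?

No

Full-time: the satellite campus 166/240 = 69.2%, the downtown campus 12/21 = 57.1% → the satellite campus
Part-time: the satellite campus 8/24 = 33.3%, the downtown campus 79/208 = 38.0% → the downtown campus
Overall: the satellite campus 174/264 = 65.9%, the downtown campus 91/229 = 39.7% → the satellite campus
Neither sweeps: the satellite campus wins 1 of 2 groups, the downtown campus wins 1. The satellite campus wins overall but not every group — no Simpson reversal.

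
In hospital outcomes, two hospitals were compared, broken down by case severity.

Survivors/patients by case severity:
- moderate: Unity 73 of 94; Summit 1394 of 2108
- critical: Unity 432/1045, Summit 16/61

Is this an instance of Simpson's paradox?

Yes

Moderate: Unity 73/94 = 77.7%, Summit 1394/2108 = 66.1% → Unity
Critical: Unity 432/1045 = 41.3%, Summit 16/61 = 26.2% → Unity
Overall: Unity 505/1139 = 44.3%, Summit 1410/2169 = 65.0% → Summit
Unity wins each case group but Summit wins overall — the comparison reverses. Unity's patients skew toward critical, which has a lower base rate.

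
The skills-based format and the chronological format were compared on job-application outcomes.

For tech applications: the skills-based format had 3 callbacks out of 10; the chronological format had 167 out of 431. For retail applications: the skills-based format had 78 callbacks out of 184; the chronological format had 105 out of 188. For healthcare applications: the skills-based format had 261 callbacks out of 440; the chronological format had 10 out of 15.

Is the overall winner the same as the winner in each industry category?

Tech: the skills-based format 3/10 = 30.0%, the chronological format 167/431 = 38.7% → the chronological format
Retail: the skills-based format 78/184 = 42.4%, the chronological format 105/188 = 55.9% → the chronological format
Healthcare: the skills-based format 261/440 = 59.3%, the chronological format 10/15 = 66.7% → the chronological format
Overall: the skills-based format 342/634 = 53.9%, the chronological format 282/634 = 44.5% → the skills-based format
The chronological format wins each industry group but the skills-based format wins overall — the comparison reverses. The chronological format's applications skew toward tech, which has a lower base rate.

No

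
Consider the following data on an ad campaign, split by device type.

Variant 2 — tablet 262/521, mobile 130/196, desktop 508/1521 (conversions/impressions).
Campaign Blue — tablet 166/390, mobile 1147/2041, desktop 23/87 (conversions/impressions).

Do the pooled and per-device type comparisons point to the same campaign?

No

Tablet: Variant 2 262/521 = 50.3%, Campaign Blue 166/390 = 42.6% → Variant 2
Mobile: Variant 2 130/196 = 66.3%, Campaign Blue 1147/2041 = 56.2% → Variant 2
Desktop: Variant 2 508/1521 = 33.4%, Campaign Blue 23/87 = 26.4% → Variant 2
Overall: Variant 2 900/2238 = 40.2%, Campaign Blue 1336/2518 = 53.1% → Campaign Blue
Variant 2 wins each device group but Campaign Blue wins overall — the comparison reverses. Variant 2's impressions skew toward desktop, which has a lower base rate.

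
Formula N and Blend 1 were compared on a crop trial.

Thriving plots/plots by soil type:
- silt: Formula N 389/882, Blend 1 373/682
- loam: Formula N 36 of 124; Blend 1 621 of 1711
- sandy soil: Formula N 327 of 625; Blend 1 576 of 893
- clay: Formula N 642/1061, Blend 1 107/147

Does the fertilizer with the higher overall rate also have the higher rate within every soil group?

Silt: Formula N 389/882 = 44.1%, Blend 1 373/682 = 54.7% → Blend 1
Loam: Formula N 36/124 = 29.0%, Blend 1 621/1711 = 36.3% → Blend 1
Sandy soil: Formula N 327/625 = 52.3%, Blend 1 576/893 = 64.5% → Blend 1
Clay: Formula N 642/1061 = 60.5%, Blend 1 107/147 = 72.8% → Blend 1
Overall: Formula N 1394/2692 = 51.8%, Blend 1 1677/3433 = 48.8% → Formula N
Blend 1 wins each soil group but Formula N wins overall — the comparison reverses. Blend 1's plots skew toward loam, which has a lower base rate.

No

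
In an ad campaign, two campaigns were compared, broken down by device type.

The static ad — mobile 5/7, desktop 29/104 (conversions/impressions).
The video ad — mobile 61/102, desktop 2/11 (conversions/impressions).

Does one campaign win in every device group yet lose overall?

Yes

Mobile: the static ad 5/7 = 71.4%, the video ad 61/102 = 59.8% → the static ad
Desktop: the static ad 29/104 = 27.9%, the video ad 2/11 = 18.2% → the static ad
Overall: the static ad 34/111 = 30.6%, the video ad 63/113 = 55.8% → the video ad
The static ad wins each device group but the video ad wins overall — the comparison reverses. The static ad's impressions skew toward desktop, which has a lower base rate.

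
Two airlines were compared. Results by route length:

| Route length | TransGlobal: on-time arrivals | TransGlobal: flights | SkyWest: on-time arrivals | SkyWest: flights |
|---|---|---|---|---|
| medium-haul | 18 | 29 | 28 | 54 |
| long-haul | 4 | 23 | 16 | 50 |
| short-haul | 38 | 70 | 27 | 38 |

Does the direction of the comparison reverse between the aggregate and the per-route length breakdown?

Medium-haul: TransGlobal 18/29 = 62.1%, SkyWest 28/54 = 51.9% → TransGlobal
Long-haul: TransGlobal 4/23 = 17.4%, SkyWest 16/50 = 32.0% → SkyWest
Short-haul: TransGlobal 38/70 = 54.3%, SkyWest 27/38 = 71.1% → SkyWest
Overall: TransGlobal 60/122 = 49.2%, SkyWest 71/142 = 50.0% → SkyWest
Neither sweeps: TransGlobal wins 1 of 3 groups, SkyWest wins 2. SkyWest wins overall but not every group — no Simpson reversal.

No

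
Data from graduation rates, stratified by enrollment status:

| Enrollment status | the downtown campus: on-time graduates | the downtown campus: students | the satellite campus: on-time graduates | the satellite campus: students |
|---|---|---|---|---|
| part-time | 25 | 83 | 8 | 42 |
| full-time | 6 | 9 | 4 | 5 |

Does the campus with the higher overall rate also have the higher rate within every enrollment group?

No

Part-time: the downtown campus 25/83 = 30.1%, the satellite campus 8/42 = 19.0% → the downtown campus
Full-time: the downtown campus 6/9 = 66.7%, the satellite campus 4/5 = 80.0% → the satellite campus
Overall: the downtown campus 31/92 = 33.7%, the satellite campus 12/47 = 25.5% → the downtown campus
Neither sweeps: the downtown campus wins 1 of 2 groups, the satellite campus wins 1. The downtown campus wins overall but not every group — no Simpson reversal.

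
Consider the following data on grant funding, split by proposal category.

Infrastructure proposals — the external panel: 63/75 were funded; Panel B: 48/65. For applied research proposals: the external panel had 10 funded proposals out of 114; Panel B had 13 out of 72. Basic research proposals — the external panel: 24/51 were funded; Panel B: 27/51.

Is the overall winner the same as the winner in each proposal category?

No

Infrastructure: the external panel 63/75 = 84.0%, Panel B 48/65 = 73.8% → the external panel
Applied research: the external panel 10/114 = 8.8%, Panel B 13/72 = 18.1% → Panel B
Basic research: the external panel 24/51 = 47.1%, Panel B 27/51 = 52.9% → Panel B
Overall: the external panel 97/240 = 40.4%, Panel B 88/188 = 46.8% → Panel B
Neither sweeps: the external panel wins 1 of 3 groups, Panel B wins 2. Panel B wins overall but not every group — no Simpson reversal.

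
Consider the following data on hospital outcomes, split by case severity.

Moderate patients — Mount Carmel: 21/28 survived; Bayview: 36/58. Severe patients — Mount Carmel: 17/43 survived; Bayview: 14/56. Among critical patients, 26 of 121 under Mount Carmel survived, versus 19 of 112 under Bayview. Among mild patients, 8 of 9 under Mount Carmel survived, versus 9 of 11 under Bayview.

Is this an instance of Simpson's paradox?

Moderate: Mount Carmel 21/28 = 75.0%, Bayview 36/58 = 62.1% → Mount Carmel
Severe: Mount Carmel 17/43 = 39.5%, Bayview 14/56 = 25.0% → Mount Carmel
Critical: Mount Carmel 26/121 = 21.5%, Bayview 19/112 = 17.0% → Mount Carmel
Mild: Mount Carmel 8/9 = 88.9%, Bayview 9/11 = 81.8% → Mount Carmel
Overall: Mount Carmel 72/201 = 35.8%, Bayview 78/237 = 32.9% → Mount Carmel
Mount Carmel wins overall and in every case group — no reversal.

No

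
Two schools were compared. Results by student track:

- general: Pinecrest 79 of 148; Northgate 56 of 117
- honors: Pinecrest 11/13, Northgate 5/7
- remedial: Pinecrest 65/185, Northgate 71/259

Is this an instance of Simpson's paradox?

General: Pinecrest 79/148 = 53.4%, Northgate 56/117 = 47.9% → Pinecrest
Honors: Pinecrest 11/13 = 84.6%, Northgate 5/7 = 71.4% → Pinecrest
Remedial: Pinecrest 65/185 = 35.1%, Northgate 71/259 = 27.4% → Pinecrest
Overall: Pinecrest 155/346 = 44.8%, Northgate 132/383 = 34.5% → Pinecrest
Pinecrest wins overall and in every student group — no reversal.

No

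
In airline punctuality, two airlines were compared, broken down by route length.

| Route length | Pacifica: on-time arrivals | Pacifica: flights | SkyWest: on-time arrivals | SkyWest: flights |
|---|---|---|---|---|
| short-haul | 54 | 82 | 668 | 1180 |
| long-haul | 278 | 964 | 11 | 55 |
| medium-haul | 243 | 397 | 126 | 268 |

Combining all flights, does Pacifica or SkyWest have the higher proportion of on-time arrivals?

Short-haul: Pacifica 54/82 = 65.9%, SkyWest 668/1180 = 56.6% → Pacifica
Long-haul: Pacifica 278/964 = 28.8%, SkyWest 11/55 = 20.0% → Pacifica
Medium-haul: Pacifica 243/397 = 61.2%, SkyWest 126/268 = 47.0% → Pacifica
Overall: Pacifica 575/1443 = 39.8%, SkyWest 805/1503 = 53.6% → SkyWest
(Pacifica wins every route group but SkyWest wins overall — Pacifica's flights skew toward the low-rate long-haul group.)

SkyWest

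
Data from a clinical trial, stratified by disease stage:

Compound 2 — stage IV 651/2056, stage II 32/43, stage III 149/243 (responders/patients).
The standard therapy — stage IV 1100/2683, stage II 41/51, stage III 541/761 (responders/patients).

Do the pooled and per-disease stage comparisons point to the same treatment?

Yes

Stage IV: Compound 2 651/2056 = 31.7%, the standard therapy 1100/2683 = 41.0% → the standard therapy
Stage II: Compound 2 32/43 = 74.4%, the standard therapy 41/51 = 80.4% → the standard therapy
Stage III: Compound 2 149/243 = 61.3%, the standard therapy 541/761 = 71.1% → the standard therapy
Overall: Compound 2 832/2342 = 35.5%, the standard therapy 1682/3495 = 48.1% → the standard therapy
The standard therapy wins overall and in every disease group — no reversal.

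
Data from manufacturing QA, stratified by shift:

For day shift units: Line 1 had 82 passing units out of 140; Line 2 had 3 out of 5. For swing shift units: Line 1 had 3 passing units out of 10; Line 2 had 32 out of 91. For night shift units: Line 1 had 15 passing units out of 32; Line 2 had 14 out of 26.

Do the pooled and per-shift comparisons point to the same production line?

No

Day shift: Line 1 82/140 = 58.6%, Line 2 3/5 = 60.0% → Line 2
Swing shift: Line 1 3/10 = 30.0%, Line 2 32/91 = 35.2% → Line 2
Night shift: Line 1 15/32 = 46.9%, Line 2 14/26 = 53.8% → Line 2
Overall: Line 1 100/182 = 54.9%, Line 2 49/122 = 40.2% → Line 1
Line 2 wins each shift group but Line 1 wins overall — the comparison reverses. Line 2's units skew toward swing shift, which has a lower base rate.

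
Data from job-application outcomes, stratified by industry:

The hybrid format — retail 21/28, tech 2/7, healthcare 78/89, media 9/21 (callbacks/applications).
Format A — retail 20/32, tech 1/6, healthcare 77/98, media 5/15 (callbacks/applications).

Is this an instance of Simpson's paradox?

Retail: the hybrid format 21/28 = 75.0%, Format A 20/32 = 62.5% → the hybrid format
Tech: the hybrid format 2/7 = 28.6%, Format A 1/6 = 16.7% → the hybrid format
Healthcare: the hybrid format 78/89 = 87.6%, Format A 77/98 = 78.6% → the hybrid format
Media: the hybrid format 9/21 = 42.9%, Format A 5/15 = 33.3% → the hybrid format
Overall: the hybrid format 110/145 = 75.9%, Format A 103/151 = 68.2% → the hybrid format
The hybrid format wins overall and in every industry group — no reversal.

No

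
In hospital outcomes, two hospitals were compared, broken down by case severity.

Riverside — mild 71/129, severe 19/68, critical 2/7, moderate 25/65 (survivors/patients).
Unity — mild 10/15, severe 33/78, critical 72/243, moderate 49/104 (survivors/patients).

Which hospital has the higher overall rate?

Mild: Riverside 71/129 = 55.0%, Unity 10/15 = 66.7% → Unity
Severe: Riverside 19/68 = 27.9%, Unity 33/78 = 42.3% → Unity
Critical: Riverside 2/7 = 28.6%, Unity 72/243 = 29.6% → Unity
Moderate: Riverside 25/65 = 38.5%, Unity 49/104 = 47.1% → Unity
Overall: Riverside 117/269 = 43.5%, Unity 164/440 = 37.3% → Riverside
(Unity wins every case group but Riverside wins overall — Unity's patients skew toward the low-rate critical group.)

Riverside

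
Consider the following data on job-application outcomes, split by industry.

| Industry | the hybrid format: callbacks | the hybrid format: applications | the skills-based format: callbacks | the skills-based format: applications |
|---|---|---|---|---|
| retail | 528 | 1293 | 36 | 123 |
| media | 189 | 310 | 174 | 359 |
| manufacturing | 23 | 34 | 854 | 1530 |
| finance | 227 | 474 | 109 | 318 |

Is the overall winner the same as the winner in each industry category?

Retail: the hybrid format 528/1293 = 40.8%, the skills-based format 36/123 = 29.3% → the hybrid format
Media: the hybrid format 189/310 = 61.0%, the skills-based format 174/359 = 48.5% → the hybrid format
Manufacturing: the hybrid format 23/34 = 67.6%, the skills-based format 854/1530 = 55.8% → the hybrid format
Finance: the hybrid format 227/474 = 47.9%, the skills-based format 109/318 = 34.3% → the hybrid format
Overall: the hybrid format 967/2111 = 45.8%, the skills-based format 1173/2330 = 50.3% → the skills-based format
The hybrid format wins each industry group but the skills-based format wins overall — the comparison reverses. The hybrid format's applications skew toward retail, which has a lower base rate.

No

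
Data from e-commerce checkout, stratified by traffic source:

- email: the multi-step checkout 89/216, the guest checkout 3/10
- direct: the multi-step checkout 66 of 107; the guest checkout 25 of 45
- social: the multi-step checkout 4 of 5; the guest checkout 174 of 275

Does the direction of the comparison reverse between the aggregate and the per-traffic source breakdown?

Yes

Email: the multi-step checkout 89/216 = 41.2%, the guest checkout 3/10 = 30.0% → the multi-step checkout
Direct: the multi-step checkout 66/107 = 61.7%, the guest checkout 25/45 = 55.6% → the multi-step checkout
Social: the multi-step checkout 4/5 = 80.0%, the guest checkout 174/275 = 63.3% → the multi-step checkout
Overall: the multi-step checkout 159/328 = 48.5%, the guest checkout 202/330 = 61.2% → the guest checkout
The multi-step checkout wins each traffic group but the guest checkout wins overall — the comparison reverses. The multi-step checkout's sessions skew toward email, which has a lower base rate.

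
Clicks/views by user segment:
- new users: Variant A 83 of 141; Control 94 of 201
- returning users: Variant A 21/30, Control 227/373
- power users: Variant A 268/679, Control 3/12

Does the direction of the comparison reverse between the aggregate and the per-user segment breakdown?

New users: Variant A 83/141 = 58.9%, Control 94/201 = 46.8% → Variant A
Returning users: Variant A 21/30 = 70.0%, Control 227/373 = 60.9% → Variant A
Power users: Variant A 268/679 = 39.5%, Control 3/12 = 25.0% → Variant A
Overall: Variant A 372/850 = 43.8%, Control 324/586 = 55.3% → Control
Variant A wins each user group but Control wins overall — the comparison reverses. Variant A's views skew toward power users, which has a lower base rate.

Yes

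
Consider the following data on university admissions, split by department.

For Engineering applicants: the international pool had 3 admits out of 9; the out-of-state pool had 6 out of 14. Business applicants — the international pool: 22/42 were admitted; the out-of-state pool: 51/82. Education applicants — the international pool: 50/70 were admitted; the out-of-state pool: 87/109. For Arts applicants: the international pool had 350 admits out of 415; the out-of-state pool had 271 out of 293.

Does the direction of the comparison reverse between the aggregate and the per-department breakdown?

Engineering: the international pool 3/9 = 33.3%, the out-of-state pool 6/14 = 42.9% → the out-of-state pool
Business: the international pool 22/42 = 52.4%, the out-of-state pool 51/82 = 62.2% → the out-of-state pool
Education: the international pool 50/70 = 71.4%, the out-of-state pool 87/109 = 79.8% → the out-of-state pool
Arts: the international pool 350/415 = 84.3%, the out-of-state pool 271/293 = 92.5% → the out-of-state pool
Overall: the international pool 425/536 = 79.3%, the out-of-state pool 415/498 = 83.3% → the out-of-state pool
The out-of-state pool wins overall and in every department group — no reversal.

No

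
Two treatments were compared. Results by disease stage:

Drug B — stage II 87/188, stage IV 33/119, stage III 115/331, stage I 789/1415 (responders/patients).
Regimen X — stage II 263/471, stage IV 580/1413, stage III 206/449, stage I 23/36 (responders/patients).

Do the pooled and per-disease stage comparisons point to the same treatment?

Stage II: Drug B 87/188 = 46.3%, Regimen X 263/471 = 55.8% → Regimen X
Stage IV: Drug B 33/119 = 27.7%, Regimen X 580/1413 = 41.0% → Regimen X
Stage III: Drug B 115/331 = 34.7%, Regimen X 206/449 = 45.9% → Regimen X
Stage I: Drug B 789/1415 = 55.8%, Regimen X 23/36 = 63.9% → Regimen X
Overall: Drug B 1024/2053 = 49.9%, Regimen X 1072/2369 = 45.3% → Drug B
Regimen X wins each disease group but Drug B wins overall — the comparison reverses. Regimen X's patients skew toward stage IV, which has a lower base rate.

No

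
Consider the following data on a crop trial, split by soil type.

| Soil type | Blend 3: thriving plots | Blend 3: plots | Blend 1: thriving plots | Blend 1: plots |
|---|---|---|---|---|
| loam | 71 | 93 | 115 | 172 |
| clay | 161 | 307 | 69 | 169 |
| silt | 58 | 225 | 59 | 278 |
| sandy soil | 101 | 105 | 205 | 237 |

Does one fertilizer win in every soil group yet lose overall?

No

Loam: Blend 3 71/93 = 76.3%, Blend 1 115/172 = 66.9% → Blend 3
Clay: Blend 3 161/307 = 52.4%, Blend 1 69/169 = 40.8% → Blend 3
Silt: Blend 3 58/225 = 25.8%, Blend 1 59/278 = 21.2% → Blend 3
Sandy soil: Blend 3 101/105 = 96.2%, Blend 1 205/237 = 86.5% → Blend 3
Overall: Blend 3 391/730 = 53.6%, Blend 1 448/856 = 52.3% → Blend 3
Blend 3 wins overall and in every soil group — no reversal.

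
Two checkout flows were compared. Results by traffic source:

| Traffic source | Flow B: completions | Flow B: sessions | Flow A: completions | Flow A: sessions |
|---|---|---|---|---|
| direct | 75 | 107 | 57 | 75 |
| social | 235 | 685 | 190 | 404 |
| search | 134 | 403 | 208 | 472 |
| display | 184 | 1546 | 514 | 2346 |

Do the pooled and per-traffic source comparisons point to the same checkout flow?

Yes

Direct: Flow B 75/107 = 70.1%, Flow A 57/75 = 76.0% → Flow A
Social: Flow B 235/685 = 34.3%, Flow A 190/404 = 47.0% → Flow A
Search: Flow B 134/403 = 33.3%, Flow A 208/472 = 44.1% → Flow A
Display: Flow B 184/1546 = 11.9%, Flow A 514/2346 = 21.9% → Flow A
Overall: Flow B 628/2741 = 22.9%, Flow A 969/3297 = 29.4% → Flow A
Flow A wins overall and in every traffic group — no reversal.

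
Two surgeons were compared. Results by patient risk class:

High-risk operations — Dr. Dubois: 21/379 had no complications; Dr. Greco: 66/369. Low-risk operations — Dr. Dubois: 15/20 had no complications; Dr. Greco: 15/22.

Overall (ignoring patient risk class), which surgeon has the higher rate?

High-risk: Dr. Dubois 21/379 = 5.5%, Dr. Greco 66/369 = 17.9% → Dr. Greco
Low-risk: Dr. Dubois 15/20 = 75.0%, Dr. Greco 15/22 = 68.2% → Dr. Dubois
Overall: Dr. Dubois 36/399 = 9.0%, Dr. Greco 81/391 = 20.7% → Dr. Greco
(Neither sweeps every patient risk group, but Dr. Greco has the higher pooled rate.)

Dr. Greco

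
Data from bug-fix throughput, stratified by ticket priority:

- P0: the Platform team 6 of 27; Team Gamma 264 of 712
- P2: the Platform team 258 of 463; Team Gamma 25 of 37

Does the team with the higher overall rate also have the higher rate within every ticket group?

No

P0: the Platform team 6/27 = 22.2%, Team Gamma 264/712 = 37.1% → Team Gamma
P2: the Platform team 258/463 = 55.7%, Team Gamma 25/37 = 67.6% → Team Gamma
Overall: the Platform team 264/490 = 53.9%, Team Gamma 289/749 = 38.6% → the Platform team
Team Gamma wins each ticket group but the Platform team wins overall — the comparison reverses. Team Gamma's tickets skew toward P0, which has a lower base rate.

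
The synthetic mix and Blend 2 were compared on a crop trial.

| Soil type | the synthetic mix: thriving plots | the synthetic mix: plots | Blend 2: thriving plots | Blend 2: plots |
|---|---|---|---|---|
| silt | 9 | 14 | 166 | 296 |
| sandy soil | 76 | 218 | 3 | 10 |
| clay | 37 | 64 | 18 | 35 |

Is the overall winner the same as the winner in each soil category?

No

Silt: the synthetic mix 9/14 = 64.3%, Blend 2 166/296 = 56.1% → the synthetic mix
Sandy soil: the synthetic mix 76/218 = 34.9%, Blend 2 3/10 = 30.0% → the synthetic mix
Clay: the synthetic mix 37/64 = 57.8%, Blend 2 18/35 = 51.4% → the synthetic mix
Overall: the synthetic mix 122/296 = 41.2%, Blend 2 187/341 = 54.8% → Blend 2
The synthetic mix wins each soil group but Blend 2 wins overall — the comparison reverses. The synthetic mix's plots skew toward sandy soil, which has a lower base rate.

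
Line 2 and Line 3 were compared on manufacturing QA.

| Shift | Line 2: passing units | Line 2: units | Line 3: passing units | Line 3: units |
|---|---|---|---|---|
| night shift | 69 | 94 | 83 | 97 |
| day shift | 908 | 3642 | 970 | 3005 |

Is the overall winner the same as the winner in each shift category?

Night shift: Line 2 69/94 = 73.4%, Line 3 83/97 = 85.6% → Line 3
Day shift: Line 2 908/3642 = 24.9%, Line 3 970/3005 = 32.3% → Line 3
Overall: Line 2 977/3736 = 26.2%, Line 3 1053/3102 = 33.9% → Line 3
Line 3 wins overall and in every shift group — no reversal.

Yes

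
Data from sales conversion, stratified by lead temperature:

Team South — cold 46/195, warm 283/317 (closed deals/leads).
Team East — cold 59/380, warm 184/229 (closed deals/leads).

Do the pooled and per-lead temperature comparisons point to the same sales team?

Cold: Team South 46/195 = 23.6%, Team East 59/380 = 15.5% → Team South
Warm: Team South 283/317 = 89.3%, Team East 184/229 = 80.3% → Team South
Overall: Team South 329/512 = 64.3%, Team East 243/609 = 39.9% → Team South
Team South wins overall and in every lead group — no reversal.

Yes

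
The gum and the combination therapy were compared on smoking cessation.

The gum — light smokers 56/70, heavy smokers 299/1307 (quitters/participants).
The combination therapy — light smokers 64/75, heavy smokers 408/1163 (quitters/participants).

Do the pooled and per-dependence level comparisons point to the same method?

Yes

Light smokers: the gum 56/70 = 80.0%, the combination therapy 64/75 = 85.3% → the combination therapy
Heavy smokers: the gum 299/1307 = 22.9%, the combination therapy 408/1163 = 35.1% → the combination therapy
Overall: the gum 355/1377 = 25.8%, the combination therapy 472/1238 = 38.1% → the combination therapy
The combination therapy wins overall and in every dependence group — no reversal.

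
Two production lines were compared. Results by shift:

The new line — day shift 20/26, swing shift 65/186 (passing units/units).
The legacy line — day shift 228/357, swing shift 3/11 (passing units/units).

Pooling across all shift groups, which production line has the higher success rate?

Day shift: the new line 20/26 = 76.9%, the legacy line 228/357 = 63.9% → the new line
Swing shift: the new line 65/186 = 34.9%, the legacy line 3/11 = 27.3% → the new line
Overall: the new line 85/212 = 40.1%, the legacy line 231/368 = 62.8% → the legacy line
(The new line wins every shift group but the legacy line wins overall — the new line's units skew toward the low-rate swing shift group.)

the legacy line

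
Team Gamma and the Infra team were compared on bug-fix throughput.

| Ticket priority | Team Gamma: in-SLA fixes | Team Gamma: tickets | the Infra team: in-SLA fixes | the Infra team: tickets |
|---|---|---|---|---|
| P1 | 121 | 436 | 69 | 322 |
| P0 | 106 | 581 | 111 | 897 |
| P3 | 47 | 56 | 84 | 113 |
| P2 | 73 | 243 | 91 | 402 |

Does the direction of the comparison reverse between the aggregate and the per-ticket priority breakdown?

No

P1: Team Gamma 121/436 = 27.8%, the Infra team 69/322 = 21.4% → Team Gamma
P0: Team Gamma 106/581 = 18.2%, the Infra team 111/897 = 12.4% → Team Gamma
P3: Team Gamma 47/56 = 83.9%, the Infra team 84/113 = 74.3% → Team Gamma
P2: Team Gamma 73/243 = 30.0%, the Infra team 91/402 = 22.6% → Team Gamma
Overall: Team Gamma 347/1316 = 26.4%, the Infra team 355/1734 = 20.5% → Team Gamma
Team Gamma wins overall and in every ticket group — no reversal.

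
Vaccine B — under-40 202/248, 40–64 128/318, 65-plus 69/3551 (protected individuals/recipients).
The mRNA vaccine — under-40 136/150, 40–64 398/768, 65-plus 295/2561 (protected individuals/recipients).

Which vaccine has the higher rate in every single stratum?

Under-40: Vaccine B 202/248 = 81.5%, the mRNA vaccine 136/150 = 90.7% → the mRNA vaccine
40–64: Vaccine B 128/318 = 40.3%, the mRNA vaccine 398/768 = 51.8% → the mRNA vaccine
65-plus: Vaccine B 69/3551 = 1.9%, the mRNA vaccine 295/2561 = 11.5% → the mRNA vaccine
The mRNA vaccine has the higher rate in all 3 groups.

the mRNA vaccine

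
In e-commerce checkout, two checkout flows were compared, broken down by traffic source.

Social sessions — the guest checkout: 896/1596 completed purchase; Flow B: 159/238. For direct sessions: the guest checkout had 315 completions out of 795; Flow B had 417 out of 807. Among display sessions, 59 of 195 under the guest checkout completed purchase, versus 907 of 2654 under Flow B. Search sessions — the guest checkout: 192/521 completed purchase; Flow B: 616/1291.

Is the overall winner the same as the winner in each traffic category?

Social: the guest checkout 896/1596 = 56.1%, Flow B 159/238 = 66.8% → Flow B
Direct: the guest checkout 315/795 = 39.6%, Flow B 417/807 = 51.7% → Flow B
Display: the guest checkout 59/195 = 30.3%, Flow B 907/2654 = 34.2% → Flow B
Search: the guest checkout 192/521 = 36.9%, Flow B 616/1291 = 47.7% → Flow B
Overall: the guest checkout 1462/3107 = 47.1%, Flow B 2099/4990 = 42.1% → the guest checkout
Flow B wins each traffic group but the guest checkout wins overall — the comparison reverses. Flow B's sessions skew toward display, which has a lower base rate.

No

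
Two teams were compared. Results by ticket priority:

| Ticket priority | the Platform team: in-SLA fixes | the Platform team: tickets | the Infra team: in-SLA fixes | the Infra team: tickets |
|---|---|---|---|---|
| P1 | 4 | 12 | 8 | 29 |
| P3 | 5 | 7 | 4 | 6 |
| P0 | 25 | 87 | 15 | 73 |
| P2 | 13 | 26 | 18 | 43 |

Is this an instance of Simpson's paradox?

P1: the Platform team 4/12 = 33.3%, the Infra team 8/29 = 27.6% → the Platform team
P3: the Platform team 5/7 = 71.4%, the Infra team 4/6 = 66.7% → the Platform team
P0: the Platform team 25/87 = 28.7%, the Infra team 15/73 = 20.5% → the Platform team
P2: the Platform team 13/26 = 50.0%, the Infra team 18/43 = 41.9% → the Platform team
Overall: the Platform team 47/132 = 35.6%, the Infra team 45/151 = 29.8% → the Platform team
The Platform team wins overall and in every ticket group — no reversal.

No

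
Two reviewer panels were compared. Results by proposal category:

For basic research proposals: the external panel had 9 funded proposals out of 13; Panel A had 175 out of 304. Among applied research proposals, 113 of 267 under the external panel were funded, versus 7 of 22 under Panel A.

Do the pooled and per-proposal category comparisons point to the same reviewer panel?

No

Basic research: the external panel 9/13 = 69.2%, Panel A 175/304 = 57.6% → the external panel
Applied research: the external panel 113/267 = 42.3%, Panel A 7/22 = 31.8% → the external panel
Overall: the external panel 122/280 = 43.6%, Panel A 182/326 = 55.8% → Panel A
The external panel wins each proposal group but Panel A wins overall — the comparison reverses. The external panel's proposals skew toward applied research, which has a lower base rate.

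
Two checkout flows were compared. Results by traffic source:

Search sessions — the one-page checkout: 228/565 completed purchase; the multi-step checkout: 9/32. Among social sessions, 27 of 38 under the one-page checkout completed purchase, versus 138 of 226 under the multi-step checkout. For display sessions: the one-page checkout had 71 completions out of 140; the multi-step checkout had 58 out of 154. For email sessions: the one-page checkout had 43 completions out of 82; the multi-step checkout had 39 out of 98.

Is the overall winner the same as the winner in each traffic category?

Search: the one-page checkout 228/565 = 40.4%, the multi-step checkout 9/32 = 28.1% → the one-page checkout
Social: the one-page checkout 27/38 = 71.1%, the multi-step checkout 138/226 = 61.1% → the one-page checkout
Display: the one-page checkout 71/140 = 50.7%, the multi-step checkout 58/154 = 37.7% → the one-page checkout
Email: the one-page checkout 43/82 = 52.4%, the multi-step checkout 39/98 = 39.8% → the one-page checkout
Overall: the one-page checkout 369/825 = 44.7%, the multi-step checkout 244/510 = 47.8% → the multi-step checkout
The one-page checkout wins each traffic group but the multi-step checkout wins overall — the comparison reverses. The one-page checkout's sessions skew toward search, which has a lower base rate.

No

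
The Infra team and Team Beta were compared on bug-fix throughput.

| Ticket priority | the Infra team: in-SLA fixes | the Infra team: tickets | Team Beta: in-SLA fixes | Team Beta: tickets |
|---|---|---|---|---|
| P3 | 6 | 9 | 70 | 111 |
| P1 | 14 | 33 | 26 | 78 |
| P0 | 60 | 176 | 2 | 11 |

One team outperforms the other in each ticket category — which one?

the Infra team

P3: the Infra team 6/9 = 66.7%, Team Beta 70/111 = 63.1% → the Infra team
P1: the Infra team 14/33 = 42.4%, Team Beta 26/78 = 33.3% → the Infra team
P0: the Infra team 60/176 = 34.1%, Team Beta 2/11 = 18.2% → the Infra team
The Infra team has the higher rate in all 3 groups.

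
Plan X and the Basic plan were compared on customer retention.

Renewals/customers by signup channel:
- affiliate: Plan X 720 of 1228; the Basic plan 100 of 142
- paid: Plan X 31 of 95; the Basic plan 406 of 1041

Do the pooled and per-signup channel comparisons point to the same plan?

Affiliate: Plan X 720/1228 = 58.6%, the Basic plan 100/142 = 70.4% → the Basic plan
Paid: Plan X 31/95 = 32.6%, the Basic plan 406/1041 = 39.0% → the Basic plan
Overall: Plan X 751/1323 = 56.8%, the Basic plan 506/1183 = 42.8% → Plan X
The Basic plan wins each signup group but Plan X wins overall — the comparison reverses. The Basic plan's customers skew toward paid, which has a lower base rate.

No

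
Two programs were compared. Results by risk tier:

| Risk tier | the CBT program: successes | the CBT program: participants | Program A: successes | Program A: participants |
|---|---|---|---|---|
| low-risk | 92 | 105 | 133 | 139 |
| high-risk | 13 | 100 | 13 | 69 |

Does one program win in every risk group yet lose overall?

Low-risk: the CBT program 92/105 = 87.6%, Program A 133/139 = 95.7% → Program A
High-risk: the CBT program 13/100 = 13.0%, Program A 13/69 = 18.8% → Program A
Overall: the CBT program 105/205 = 51.2%, Program A 146/208 = 70.2% → Program A
Program A wins overall and in every risk group — no reversal.

No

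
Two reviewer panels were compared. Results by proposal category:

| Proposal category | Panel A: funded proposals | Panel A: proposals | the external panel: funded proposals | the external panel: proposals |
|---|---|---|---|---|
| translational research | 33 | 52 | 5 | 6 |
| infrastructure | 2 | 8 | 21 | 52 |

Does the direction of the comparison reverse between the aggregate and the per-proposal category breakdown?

Translational research: Panel A 33/52 = 63.5%, the external panel 5/6 = 83.3% → the external panel
Infrastructure: Panel A 2/8 = 25.0%, the external panel 21/52 = 40.4% → the external panel
Overall: Panel A 35/60 = 58.3%, the external panel 26/58 = 44.8% → Panel A
The external panel wins each proposal group but Panel A wins overall — the comparison reverses. The external panel's proposals skew toward infrastructure, which has a lower base rate.

Yes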